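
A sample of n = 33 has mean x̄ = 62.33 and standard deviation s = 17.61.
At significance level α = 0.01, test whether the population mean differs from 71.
One-sample t-test:
H₀: μ = 71
H₁: μ ≠ 71
df = n - 1 = 32
t = (x̄ - μ₀) / (s/√n) = (62.33 - 71) / (17.61/√33) = -2.828
p-value = 0.0080

Since p-value < α = 0.01, we reject H₀.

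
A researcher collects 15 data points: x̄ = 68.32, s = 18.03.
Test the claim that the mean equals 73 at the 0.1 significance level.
One-sample t-test:
H₀: μ = 73
H₁: μ ≠ 73
df = n - 1 = 14
t = (x̄ - μ₀) / (s/√n) = (68.32 - 73) / (18.03/√15) = -1.005
p-value = 0.3318

Since p-value > α = 0.1, we fail to reject H₀.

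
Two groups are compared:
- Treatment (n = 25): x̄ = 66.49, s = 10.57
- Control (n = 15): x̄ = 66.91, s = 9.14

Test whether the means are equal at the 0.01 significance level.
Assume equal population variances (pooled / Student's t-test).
Student's two-sample t-test (equal variances):
H₀: μ₁ = μ₂
H₁: μ₁ ≠ μ₂
df = n₁ + n₂ - 2 = 38
Pooled variance s_p² = [(n₁-1)s₁² + (n₂-1)s₂²] / (n₁ + n₂ - 2) = [(24)(10.57²) + (14)(9.14²)] / 38 = 101.3408
SE = √(s_p²(1/n₁ + 1/n₂)) = √(101.3408 × (1/25 + 1/15)) = 3.2878
t = (x̄₁ - x̄₂) / SE = (66.49 - 66.91) / 3.2878 = -0.42 / 3.2878 = -0.128
p-value = 0.8990

Since p-value > α = 0.01, we fail to reject H₀.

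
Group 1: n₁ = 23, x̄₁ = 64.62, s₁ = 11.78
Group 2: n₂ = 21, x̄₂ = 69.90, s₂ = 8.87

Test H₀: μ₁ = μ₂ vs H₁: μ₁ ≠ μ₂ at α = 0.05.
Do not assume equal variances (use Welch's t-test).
Welch's two-sample t-test:
H₀: μ₁ = μ₂
H₁: μ₁ ≠ μ₂
s₁²/n₁ = 11.78²/23 = 6.0334,  s₂²/n₂ = 8.87²/21 = 3.7465
SE = √(s₁²/n₁ + s₂²/n₂) = √(6.0334 + 3.7465) = 3.1273
df (Welch-Satterthwaite) = (s₁²/n₁ + s₂²/n₂)² / [(s₁²/n₁)²/(n₁-1) + (s₂²/n₂)²/(n₂-1)] ≈ 40.59
t = (x̄₁ - x̄₂) / SE = (64.62 - 69.90) / 3.1273 = -5.28 / 3.1273 = -1.688
p-value = 0.0990

Since p-value > α = 0.05, we fail to reject H₀.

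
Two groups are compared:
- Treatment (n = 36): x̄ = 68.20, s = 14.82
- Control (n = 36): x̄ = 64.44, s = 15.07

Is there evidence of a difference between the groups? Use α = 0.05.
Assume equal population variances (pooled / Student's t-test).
Student's two-sample t-test (equal variances):
H₀: μ₁ = μ₂
H₁: μ₁ ≠ μ₂
df = n₁ + n₂ - 2 = 70
Pooled variance s_p² = [(n₁-1)s₁² + (n₂-1)s₂²] / (n₁ + n₂ - 2) = [(35)(14.82²) + (35)(15.07²)] / 70 = 223.3687
SE = √(s_p²(1/n₁ + 1/n₂)) = √(223.3687 × (1/36 + 1/36)) = 3.5227
t = (x̄₁ - x̄₂) / SE = (68.20 - 64.44) / 3.5227 = 3.76 / 3.5227 = 1.067
p-value = 0.2895

Since p-value > α = 0.05, we fail to reject H₀.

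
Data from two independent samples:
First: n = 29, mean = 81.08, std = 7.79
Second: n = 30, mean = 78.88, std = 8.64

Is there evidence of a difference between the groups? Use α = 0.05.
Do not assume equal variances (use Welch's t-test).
Welch's two-sample t-test:
H₀: μ₁ = μ₂
H₁: μ₁ ≠ μ₂
s₁²/n₁ = 7.79²/29 = 2.0926,  s₂²/n₂ = 8.64²/30 = 2.4883
SE = √(s₁²/n₁ + s₂²/n₂) = √(2.0926 + 2.4883) = 2.1403
df (Welch-Satterthwaite) = (s₁²/n₁ + s₂²/n₂)² / [(s₁²/n₁)²/(n₁-1) + (s₂²/n₂)²/(n₂-1)] ≈ 56.73
t = (x̄₁ - x̄₂) / SE = (81.08 - 78.88) / 2.1403 = 2.20 / 2.1403 = 1.028
p-value = 0.3084

Since p-value > α = 0.05, we fail to reject H₀.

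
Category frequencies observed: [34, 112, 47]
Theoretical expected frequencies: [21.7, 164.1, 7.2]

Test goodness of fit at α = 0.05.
Chi-square goodness of fit test:
H₀: observed counts match expected distribution
H₁: observed counts differ from expected distribution
df = k - 1 = 2
χ² = Σ(O - E)²/E
   = (34 - 21.7)²/21.7 + (112 - 164.1)²/164.1 + (47 - 7.2)²/7.2
   = 6.972 + 16.541 + 220.006
   = 243.52
p-value < 0.0001

Since p-value < α = 0.05, we reject H₀.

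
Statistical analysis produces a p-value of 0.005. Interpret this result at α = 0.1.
Since p = 0.005 < α = 0.1, reject H₀.
There is sufficient evidence to reject the null hypothesis; the result is statistically significant at the 0.1 level.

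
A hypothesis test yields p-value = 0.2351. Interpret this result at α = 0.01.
Since p = 0.2351 > α = 0.01, fail to reject H₀.
There is insufficient evidence to reject the null hypothesis; the result is not statistically significant at the 0.01 level.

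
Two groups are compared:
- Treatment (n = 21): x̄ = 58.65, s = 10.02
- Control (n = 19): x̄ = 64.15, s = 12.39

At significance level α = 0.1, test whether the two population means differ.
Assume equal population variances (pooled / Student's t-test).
Student's two-sample t-test (equal variances):
H₀: μ₁ = μ₂
H₁: μ₁ ≠ μ₂
df = n₁ + n₂ - 2 = 38
Pooled variance s_p² = [(n₁-1)s₁² + (n₂-1)s₂²] / (n₁ + n₂ - 2) = [(20)(10.02²) + (18)(12.39²)] / 38 = 125.5586
SE = √(s_p²(1/n₁ + 1/n₂)) = √(125.5586 × (1/21 + 1/19)) = 3.5479
t = (x̄₁ - x̄₂) / SE = (58.65 - 64.15) / 3.5479 = -5.50 / 3.5479 = -1.550
p-value = 0.1294

Since p-value > α = 0.1, we fail to reject H₀.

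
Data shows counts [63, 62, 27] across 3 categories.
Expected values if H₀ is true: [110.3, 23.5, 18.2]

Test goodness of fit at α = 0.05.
Chi-square goodness of fit test:
H₀: observed counts match expected distribution
H₁: observed counts differ from expected distribution
df = k - 1 = 2
χ² = Σ(O - E)²/E
   = (63 - 110.3)²/110.3 + (62 - 23.5)²/23.5 + (27 - 18.2)²/18.2
   = 20.284 + 63.074 + 4.255
   = 87.61
p-value < 0.0001

Since p-value < α = 0.05, we reject H₀.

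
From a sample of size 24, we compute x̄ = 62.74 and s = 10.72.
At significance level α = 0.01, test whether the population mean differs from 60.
One-sample t-test:
H₀: μ = 60
H₁: μ ≠ 60
df = n - 1 = 23
t = (x̄ - μ₀) / (s/√n) = (62.74 - 60) / (10.72/√24) = 1.252
p-value = 0.2231

Since p-value > α = 0.01, we fail to reject H₀.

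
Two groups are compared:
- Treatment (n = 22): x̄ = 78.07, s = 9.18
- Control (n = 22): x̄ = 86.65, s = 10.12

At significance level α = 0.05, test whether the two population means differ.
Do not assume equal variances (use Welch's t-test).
Welch's two-sample t-test:
H₀: μ₁ = μ₂
H₁: μ₁ ≠ μ₂
s₁²/n₁ = 9.18²/22 = 3.8306,  s₂²/n₂ = 10.12²/22 = 4.6552
SE = √(s₁²/n₁ + s₂²/n₂) = √(3.8306 + 4.6552) = 2.9130
df (Welch-Satterthwaite) = (s₁²/n₁ + s₂²/n₂)² / [(s₁²/n₁)²/(n₁-1) + (s₂²/n₂)²/(n₂-1)] ≈ 41.61
t = (x̄₁ - x̄₂) / SE = (78.07 - 86.65) / 2.9130 = -8.58 / 2.9130 = -2.945
p-value = 0.0053

Since p-value < α = 0.05, we reject H₀.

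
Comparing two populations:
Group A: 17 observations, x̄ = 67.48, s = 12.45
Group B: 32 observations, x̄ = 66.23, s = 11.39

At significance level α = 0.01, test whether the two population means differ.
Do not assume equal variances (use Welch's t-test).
Welch's two-sample t-test:
H₀: μ₁ = μ₂
H₁: μ₁ ≠ μ₂
s₁²/n₁ = 12.45²/17 = 9.1178,  s₂²/n₂ = 11.39²/32 = 4.0541
SE = √(s₁²/n₁ + s₂²/n₂) = √(9.1178 + 4.0541) = 3.6293
df (Welch-Satterthwaite) = (s₁²/n₁ + s₂²/n₂)² / [(s₁²/n₁)²/(n₁-1) + (s₂²/n₂)²/(n₂-1)] ≈ 30.30
t = (x̄₁ - x̄₂) / SE = (67.48 - 66.23) / 3.6293 = 1.25 / 3.6293 = 0.344
p-value = 0.7329

Since p-value > α = 0.01, we fail to reject H₀.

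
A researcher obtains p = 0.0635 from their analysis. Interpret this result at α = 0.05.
Since p = 0.0635 > α = 0.05, fail to reject H₀.
There is insufficient evidence to reject the null hypothesis; the result is not statistically significant at the 0.05 level.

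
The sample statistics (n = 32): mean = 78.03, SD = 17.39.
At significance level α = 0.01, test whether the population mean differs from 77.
One-sample t-test:
H₀: μ = 77
H₁: μ ≠ 77
df = n - 1 = 31
t = (x̄ - μ₀) / (s/√n) = (78.03 - 77) / (17.39/√32) = 0.335
p-value = 0.7398

Since p-value > α = 0.01, we fail to reject H₀.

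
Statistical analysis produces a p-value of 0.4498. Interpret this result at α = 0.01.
Since p = 0.4498 > α = 0.01, fail to reject H₀.
There is insufficient evidence to reject the null hypothesis; the result is not statistically significant at the 0.01 level.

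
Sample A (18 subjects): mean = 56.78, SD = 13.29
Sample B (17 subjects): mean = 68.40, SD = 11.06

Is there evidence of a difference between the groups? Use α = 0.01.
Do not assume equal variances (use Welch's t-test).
Welch's two-sample t-test:
H₀: μ₁ = μ₂
H₁: μ₁ ≠ μ₂
s₁²/n₁ = 13.29²/18 = 9.8124,  s₂²/n₂ = 11.06²/17 = 7.1955
SE = √(s₁²/n₁ + s₂²/n₂) = √(9.8124 + 7.1955) = 4.1241
df (Welch-Satterthwaite) = (s₁²/n₁ + s₂²/n₂)² / [(s₁²/n₁)²/(n₁-1) + (s₂²/n₂)²/(n₂-1)] ≈ 32.50
t = (x̄₁ - x̄₂) / SE = (56.78 - 68.40) / 4.1241 = -11.62 / 4.1241 = -2.818
p-value = 0.0082

Since p-value < α = 0.01, we reject H₀.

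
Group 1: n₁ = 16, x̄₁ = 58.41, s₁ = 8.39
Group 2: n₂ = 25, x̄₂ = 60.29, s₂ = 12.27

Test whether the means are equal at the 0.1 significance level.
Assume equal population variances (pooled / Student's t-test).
Student's two-sample t-test (equal variances):
H₀: μ₁ = μ₂
H₁: μ₁ ≠ μ₂
df = n₁ + n₂ - 2 = 39
Pooled variance s_p² = [(n₁-1)s₁² + (n₂-1)s₂²] / (n₁ + n₂ - 2) = [(15)(8.39²) + (24)(12.27²)] / 39 = 119.7218
SE = √(s_p²(1/n₁ + 1/n₂)) = √(119.7218 × (1/16 + 1/25)) = 3.5031
t = (x̄₁ - x̄₂) / SE = (58.41 - 60.29) / 3.5031 = -1.88 / 3.5031 = -0.537
p-value = 0.5945

Since p-value > α = 0.1, we fail to reject H₀.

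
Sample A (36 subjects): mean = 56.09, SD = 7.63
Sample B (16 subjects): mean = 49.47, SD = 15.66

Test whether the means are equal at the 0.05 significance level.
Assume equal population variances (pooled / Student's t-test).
Student's two-sample t-test (equal variances):
H₀: μ₁ = μ₂
H₁: μ₁ ≠ μ₂
df = n₁ + n₂ - 2 = 50
Pooled variance s_p² = [(n₁-1)s₁² + (n₂-1)s₂²] / (n₁ + n₂ - 2) = [(35)(7.63²) + (15)(15.66²)] / 50 = 114.3225
SE = √(s_p²(1/n₁ + 1/n₂)) = √(114.3225 × (1/36 + 1/16)) = 3.2126
t = (x̄₁ - x̄₂) / SE = (56.09 - 49.47) / 3.2126 = 6.62 / 3.2126 = 2.061
p-value = 0.0446

Since p-value < α = 0.05, we reject H₀.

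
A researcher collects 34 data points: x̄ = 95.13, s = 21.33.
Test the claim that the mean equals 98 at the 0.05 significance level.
One-sample t-test:
H₀: μ = 98
H₁: μ ≠ 98
df = n - 1 = 33
t = (x̄ - μ₀) / (s/√n) = (95.13 - 98) / (21.33/√34) = -0.785
p-value = 0.4383

Since p-value > α = 0.05, we fail to reject H₀.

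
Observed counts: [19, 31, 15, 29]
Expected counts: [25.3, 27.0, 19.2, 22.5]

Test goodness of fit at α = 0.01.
Chi-square goodness of fit test:
H₀: observed counts match expected distribution
H₁: observed counts differ from expected distribution
df = k - 1 = 3
χ² = Σ(O - E)²/E
   = (19 - 25.3)²/25.3 + (31 - 27.0)²/27.0 + (15 - 19.2)²/19.2 + (29 - 22.5)²/22.5
   = 1.569 + 0.593 + 0.919 + 1.878
   = 4.96
p-value = 0.1749

Since p-value > α = 0.01, we fail to reject H₀.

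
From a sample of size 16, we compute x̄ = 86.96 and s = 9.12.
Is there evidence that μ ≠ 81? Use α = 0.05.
One-sample t-test:
H₀: μ = 81
H₁: μ ≠ 81
df = n - 1 = 15
t = (x̄ - μ₀) / (s/√n) = (86.96 - 81) / (9.12/√16) = 2.614
p-value = 0.0195

Since p-value < α = 0.05, we reject H₀.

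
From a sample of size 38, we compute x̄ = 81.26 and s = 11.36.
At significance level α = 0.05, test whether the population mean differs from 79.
One-sample t-test:
H₀: μ = 79
H₁: μ ≠ 79
df = n - 1 = 37
t = (x̄ - μ₀) / (s/√n) = (81.26 - 79) / (11.36/√38) = 1.226
p-value = 0.2278

Since p-value > α = 0.05, we fail to reject H₀.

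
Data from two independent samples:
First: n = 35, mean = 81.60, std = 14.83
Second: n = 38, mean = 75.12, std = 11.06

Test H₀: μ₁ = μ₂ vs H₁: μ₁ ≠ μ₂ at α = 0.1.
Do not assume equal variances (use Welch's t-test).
Welch's two-sample t-test:
H₀: μ₁ = μ₂
H₁: μ₁ ≠ μ₂
s₁²/n₁ = 14.83²/35 = 6.2837,  s₂²/n₂ = 11.06²/38 = 3.2190
SE = √(s₁²/n₁ + s₂²/n₂) = √(6.2837 + 3.2190) = 3.0826
df (Welch-Satterthwaite) = (s₁²/n₁ + s₂²/n₂)² / [(s₁²/n₁)²/(n₁-1) + (s₂²/n₂)²/(n₂-1)] ≈ 62.65
t = (x̄₁ - x̄₂) / SE = (81.60 - 75.12) / 3.0826 = 6.48 / 3.0826 = 2.102
p-value = 0.0396

Since p-value < α = 0.1, we reject H₀.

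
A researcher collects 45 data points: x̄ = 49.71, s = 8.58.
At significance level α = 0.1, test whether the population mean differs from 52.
One-sample t-test:
H₀: μ = 52
H₁: μ ≠ 52
df = n - 1 = 44
t = (x̄ - μ₀) / (s/√n) = (49.71 - 52) / (8.58/√45) = -1.790
p-value = 0.0803

Since p-value < α = 0.1, we reject H₀.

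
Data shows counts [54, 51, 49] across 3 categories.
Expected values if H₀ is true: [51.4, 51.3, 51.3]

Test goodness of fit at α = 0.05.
Chi-square goodness of fit test:
H₀: observed counts match expected distribution
H₁: observed counts differ from expected distribution
df = k - 1 = 2
χ² = Σ(O - E)²/E
   = (54 - 51.4)²/51.4 + (51 - 51.3)²/51.3 + (49 - 51.3)²/51.3
   = 0.132 + 0.002 + 0.103
   = 0.24
p-value = 0.8885

Since p-value > α = 0.05, we fail to reject H₀.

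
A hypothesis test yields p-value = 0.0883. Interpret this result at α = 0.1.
Since p = 0.0883 < α = 0.1, reject H₀.
There is sufficient evidence to reject the null hypothesis; the result is statistically significant at the 0.1 level.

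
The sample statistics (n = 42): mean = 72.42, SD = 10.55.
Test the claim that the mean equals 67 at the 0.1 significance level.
One-sample t-test:
H₀: μ = 67
H₁: μ ≠ 67
df = n - 1 = 41
t = (x̄ - μ₀) / (s/√n) = (72.42 - 67) / (10.55/√42) = 3.329
p-value = 0.0018

Since p-value < α = 0.1, we reject H₀.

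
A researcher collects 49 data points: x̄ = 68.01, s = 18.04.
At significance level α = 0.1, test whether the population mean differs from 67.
One-sample t-test:
H₀: μ = 67
H₁: μ ≠ 67
df = n - 1 = 48
t = (x̄ - μ₀) / (s/√n) = (68.01 - 67) / (18.04/√49) = 0.392
p-value = 0.6969

Since p-value > α = 0.1, we fail to reject H₀.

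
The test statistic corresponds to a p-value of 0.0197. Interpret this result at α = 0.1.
Since p = 0.0197 < α = 0.1, reject H₀.
There is sufficient evidence to reject the null hypothesis; the result is statistically significant at the 0.1 level.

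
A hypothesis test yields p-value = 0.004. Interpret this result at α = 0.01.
Since p = 0.004 < α = 0.01, reject H₀.
There is sufficient evidence to reject the null hypothesis; the result is statistically significant at the 0.01 level.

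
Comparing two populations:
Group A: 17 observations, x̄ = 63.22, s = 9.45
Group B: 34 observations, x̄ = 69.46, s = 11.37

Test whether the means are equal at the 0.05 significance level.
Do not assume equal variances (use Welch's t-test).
Welch's two-sample t-test:
H₀: μ₁ = μ₂
H₁: μ₁ ≠ μ₂
s₁²/n₁ = 9.45²/17 = 5.2531,  s₂²/n₂ = 11.37²/34 = 3.8023
SE = √(s₁²/n₁ + s₂²/n₂) = √(5.2531 + 3.8023) = 3.0092
df (Welch-Satterthwaite) = (s₁²/n₁ + s₂²/n₂)² / [(s₁²/n₁)²/(n₁-1) + (s₂²/n₂)²/(n₂-1)] ≈ 37.91
t = (x̄₁ - x̄₂) / SE = (63.22 - 69.46) / 3.0092 = -6.24 / 3.0092 = -2.074
p-value = 0.0450

Since p-value < α = 0.05, we reject H₀.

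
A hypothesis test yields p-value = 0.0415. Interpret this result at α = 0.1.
Since p = 0.0415 < α = 0.1, reject H₀.
There is sufficient evidence to reject the null hypothesis; the result is statistically significant at the 0.1 level.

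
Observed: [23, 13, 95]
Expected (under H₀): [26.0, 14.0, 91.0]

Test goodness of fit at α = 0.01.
Chi-square goodness of fit test:
H₀: observed counts match expected distribution
H₁: observed counts differ from expected distribution
df = k - 1 = 2
χ² = Σ(O - E)²/E
   = (23 - 26.0)²/26.0 + (13 - 14.0)²/14.0 + (95 - 91.0)²/91.0
   = 0.346 + 0.071 + 0.176
   = 0.59
p-value = 0.7433

Since p-value > α = 0.01, we fail to reject H₀.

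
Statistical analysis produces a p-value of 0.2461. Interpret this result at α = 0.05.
Since p = 0.2461 > α = 0.05, fail to reject H₀.
There is insufficient evidence to reject the null hypothesis; the result is not statistically significant at the 0.05 level.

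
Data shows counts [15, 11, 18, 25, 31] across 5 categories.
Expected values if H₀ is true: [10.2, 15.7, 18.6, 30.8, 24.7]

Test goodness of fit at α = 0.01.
Chi-square goodness of fit test:
H₀: observed counts match expected distribution
H₁: observed counts differ from expected distribution
df = k - 1 = 4
χ² = Σ(O - E)²/E
   = (15 - 10.2)²/10.2 + (11 - 15.7)²/15.7 + (18 - 18.6)²/18.6 + (25 - 30.8)²/30.8 + (31 - 24.7)²/24.7
   = 2.259 + 1.407 + 0.019 + 1.092 + 1.607
   = 6.38
p-value = 0.1722

Since p-value > α = 0.01, we fail to reject H₀.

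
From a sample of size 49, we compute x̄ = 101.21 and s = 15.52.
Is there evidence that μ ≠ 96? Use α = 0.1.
One-sample t-test:
H₀: μ = 96
H₁: μ ≠ 96
df = n - 1 = 48
t = (x̄ - μ₀) / (s/√n) = (101.21 - 96) / (15.52/√49) = 2.350
p-value = 0.0229

Since p-value < α = 0.1, we reject H₀.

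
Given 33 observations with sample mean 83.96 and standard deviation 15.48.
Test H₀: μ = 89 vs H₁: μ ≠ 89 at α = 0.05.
One-sample t-test:
H₀: μ = 89
H₁: μ ≠ 89
df = n - 1 = 32
t = (x̄ - μ₀) / (s/√n) = (83.96 - 89) / (15.48/√33) = -1.870
p-value = 0.0706

Since p-value > α = 0.05, we fail to reject H₀.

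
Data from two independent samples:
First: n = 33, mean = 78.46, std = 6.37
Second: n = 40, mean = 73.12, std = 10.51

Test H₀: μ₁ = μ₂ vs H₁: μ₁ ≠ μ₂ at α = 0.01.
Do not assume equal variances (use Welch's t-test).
Welch's two-sample t-test:
H₀: μ₁ = μ₂
H₁: μ₁ ≠ μ₂
s₁²/n₁ = 6.37²/33 = 1.2296,  s₂²/n₂ = 10.51²/40 = 2.7615
SE = √(s₁²/n₁ + s₂²/n₂) = √(1.2296 + 2.7615) = 1.9978
df (Welch-Satterthwaite) = (s₁²/n₁ + s₂²/n₂)² / [(s₁²/n₁)²/(n₁-1) + (s₂²/n₂)²/(n₂-1)] ≈ 65.61
t = (x̄₁ - x̄₂) / SE = (78.46 - 73.12) / 1.9978 = 5.34 / 1.9978 = 2.673
p-value = 0.0095

Since p-value < α = 0.01, we reject H₀.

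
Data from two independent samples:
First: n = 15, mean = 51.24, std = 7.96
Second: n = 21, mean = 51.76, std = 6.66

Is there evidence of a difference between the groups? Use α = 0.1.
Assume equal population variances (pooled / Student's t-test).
Student's two-sample t-test (equal variances):
H₀: μ₁ = μ₂
H₁: μ₁ ≠ μ₂
df = n₁ + n₂ - 2 = 34
Pooled variance s_p² = [(n₁-1)s₁² + (n₂-1)s₂²] / (n₁ + n₂ - 2) = [(14)(7.96²) + (20)(6.66²)] / 34 = 52.1816
SE = √(s_p²(1/n₁ + 1/n₂)) = √(52.1816 × (1/15 + 1/21)) = 2.4421
t = (x̄₁ - x̄₂) / SE = (51.24 - 51.76) / 2.4421 = -0.52 / 2.4421 = -0.213
p-value = 0.8326

Since p-value > α = 0.1, we fail to reject H₀.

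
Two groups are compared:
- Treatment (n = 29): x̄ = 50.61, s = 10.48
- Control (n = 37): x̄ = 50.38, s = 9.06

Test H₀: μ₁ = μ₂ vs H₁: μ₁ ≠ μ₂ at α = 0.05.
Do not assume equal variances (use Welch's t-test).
Welch's two-sample t-test:
H₀: μ₁ = μ₂
H₁: μ₁ ≠ μ₂
s₁²/n₁ = 10.48²/29 = 3.7873,  s₂²/n₂ = 9.06²/37 = 2.2185
SE = √(s₁²/n₁ + s₂²/n₂) = √(3.7873 + 2.2185) = 2.4507
df (Welch-Satterthwaite) = (s₁²/n₁ + s₂²/n₂)² / [(s₁²/n₁)²/(n₁-1) + (s₂²/n₂)²/(n₂-1)] ≈ 55.58
t = (x̄₁ - x̄₂) / SE = (50.61 - 50.38) / 2.4507 = 0.23 / 2.4507 = 0.094
p-value = 0.9256

Since p-value > α = 0.05, we fail to reject H₀.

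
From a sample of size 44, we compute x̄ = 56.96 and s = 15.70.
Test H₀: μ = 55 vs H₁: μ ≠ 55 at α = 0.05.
One-sample t-test:
H₀: μ = 55
H₁: μ ≠ 55
df = n - 1 = 43
t = (x̄ - μ₀) / (s/√n) = (56.96 - 55) / (15.70/√44) = 0.828
p-value = 0.4122

Since p-value > α = 0.05, we fail to reject H₀.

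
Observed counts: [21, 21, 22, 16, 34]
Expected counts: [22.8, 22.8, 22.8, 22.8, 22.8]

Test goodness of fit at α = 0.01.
Chi-square goodness of fit test:
H₀: observed counts match expected distribution
H₁: observed counts differ from expected distribution
df = k - 1 = 4
χ² = Σ(O - E)²/E
   = (21 - 22.8)²/22.8 + (21 - 22.8)²/22.8 + (22 - 22.8)²/22.8 + (16 - 22.8)²/22.8 + (34 - 22.8)²/22.8
   = 0.142 + 0.142 + 0.028 + 2.028 + 5.502
   = 7.84
p-value = 0.0975

Since p-value > α = 0.01, we fail to reject H₀.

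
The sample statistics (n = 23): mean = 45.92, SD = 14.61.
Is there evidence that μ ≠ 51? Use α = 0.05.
One-sample t-test:
H₀: μ = 51
H₁: μ ≠ 51
df = n - 1 = 22
t = (x̄ - μ₀) / (s/√n) = (45.92 - 51) / (14.61/√23) = -1.668
p-value = 0.1096

Since p-value > α = 0.05, we fail to reject H₀.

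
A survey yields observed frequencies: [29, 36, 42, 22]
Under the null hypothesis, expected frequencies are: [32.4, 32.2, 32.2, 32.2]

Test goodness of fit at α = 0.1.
Chi-square goodness of fit test:
H₀: observed counts match expected distribution
H₁: observed counts differ from expected distribution
df = k - 1 = 3
χ² = Σ(O - E)²/E
   = (29 - 32.4)²/32.4 + (36 - 32.2)²/32.2 + (42 - 32.2)²/32.2 + (22 - 32.2)²/32.2
   = 0.357 + 0.448 + 2.983 + 3.231
   = 7.02
p-value = 0.0713

Since p-value < α = 0.1, we reject H₀.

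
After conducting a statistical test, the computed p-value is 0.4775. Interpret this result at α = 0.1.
Since p = 0.4775 > α = 0.1, fail to reject H₀.
There is insufficient evidence to reject the null hypothesis; the result is not statistically significant at the 0.1 level.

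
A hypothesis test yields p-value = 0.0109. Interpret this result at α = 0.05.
Since p = 0.0109 < α = 0.05, reject H₀.
There is sufficient evidence to reject the null hypothesis; the result is statistically significant at the 0.05 level.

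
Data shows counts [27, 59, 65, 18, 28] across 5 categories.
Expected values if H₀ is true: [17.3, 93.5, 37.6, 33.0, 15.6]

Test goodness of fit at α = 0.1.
Chi-square goodness of fit test:
H₀: observed counts match expected distribution
H₁: observed counts differ from expected distribution
df = k - 1 = 4
χ² = Σ(O - E)²/E
   = (27 - 17.3)²/17.3 + (59 - 93.5)²/93.5 + (65 - 37.6)²/37.6 + (18 - 33.0)²/33.0 + (28 - 15.6)²/15.6
   = 5.439 + 12.730 + 19.967 + 6.818 + 9.856
   = 54.81
p-value < 0.0001

Since p-value < α = 0.1, we reject H₀.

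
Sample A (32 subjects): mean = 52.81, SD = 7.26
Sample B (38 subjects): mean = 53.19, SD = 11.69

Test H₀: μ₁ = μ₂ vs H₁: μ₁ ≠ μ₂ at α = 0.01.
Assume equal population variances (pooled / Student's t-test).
Student's two-sample t-test (equal variances):
H₀: μ₁ = μ₂
H₁: μ₁ ≠ μ₂
df = n₁ + n₂ - 2 = 68
Pooled variance s_p² = [(n₁-1)s₁² + (n₂-1)s₂²] / (n₁ + n₂ - 2) = [(31)(7.26²) + (37)(11.69²)] / 68 = 98.3855
SE = √(s_p²(1/n₁ + 1/n₂)) = √(98.3855 × (1/32 + 1/38)) = 2.3798
t = (x̄₁ - x̄₂) / SE = (52.81 - 53.19) / 2.3798 = -0.38 / 2.3798 = -0.160
p-value = 0.8736

Since p-value > α = 0.01, we fail to reject H₀.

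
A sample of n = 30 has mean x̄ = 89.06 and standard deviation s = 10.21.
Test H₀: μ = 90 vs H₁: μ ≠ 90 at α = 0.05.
One-sample t-test:
H₀: μ = 90
H₁: μ ≠ 90
df = n - 1 = 29
t = (x̄ - μ₀) / (s/√n) = (89.06 - 90) / (10.21/√30) = -0.504
p-value = 0.6179

Since p-value > α = 0.05, we fail to reject H₀.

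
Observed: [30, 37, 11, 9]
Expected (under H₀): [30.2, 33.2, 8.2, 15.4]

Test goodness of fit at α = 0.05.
Chi-square goodness of fit test:
H₀: observed counts match expected distribution
H₁: observed counts differ from expected distribution
df = k - 1 = 3
χ² = Σ(O - E)²/E
   = (30 - 30.2)²/30.2 + (37 - 33.2)²/33.2 + (11 - 8.2)²/8.2 + (9 - 15.4)²/15.4
   = 0.001 + 0.435 + 0.956 + 2.660
   = 4.05
p-value = 0.2559

Since p-value > α = 0.05, we fail to reject H₀.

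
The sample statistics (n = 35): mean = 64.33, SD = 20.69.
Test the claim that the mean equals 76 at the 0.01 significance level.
One-sample t-test:
H₀: μ = 76
H₁: μ ≠ 76
df = n - 1 = 34
t = (x̄ - μ₀) / (s/√n) = (64.33 - 76) / (20.69/√35) = -3.337
p-value = 0.0021

Since p-value < α = 0.01, we reject H₀.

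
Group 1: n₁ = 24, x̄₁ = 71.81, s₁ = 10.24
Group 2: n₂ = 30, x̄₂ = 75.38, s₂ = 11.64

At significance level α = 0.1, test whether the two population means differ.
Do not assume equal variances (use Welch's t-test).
Welch's two-sample t-test:
H₀: μ₁ = μ₂
H₁: μ₁ ≠ μ₂
s₁²/n₁ = 10.24²/24 = 4.3691,  s₂²/n₂ = 11.64²/30 = 4.5163
SE = √(s₁²/n₁ + s₂²/n₂) = √(4.3691 + 4.5163) = 2.9808
df (Welch-Satterthwaite) = (s₁²/n₁ + s₂²/n₂)² / [(s₁²/n₁)²/(n₁-1) + (s₂²/n₂)²/(n₂-1)] ≈ 51.49
t = (x̄₁ - x̄₂) / SE = (71.81 - 75.38) / 2.9808 = -3.57 / 2.9808 = -1.198
p-value = 0.2365

Since p-value > α = 0.1, we fail to reject H₀.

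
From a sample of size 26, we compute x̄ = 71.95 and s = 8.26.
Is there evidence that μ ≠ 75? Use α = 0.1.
One-sample t-test:
H₀: μ = 75
H₁: μ ≠ 75
df = n - 1 = 25
t = (x̄ - μ₀) / (s/√n) = (71.95 - 75) / (8.26/√26) = -1.883
p-value = 0.0714

Since p-value < α = 0.1, we reject H₀.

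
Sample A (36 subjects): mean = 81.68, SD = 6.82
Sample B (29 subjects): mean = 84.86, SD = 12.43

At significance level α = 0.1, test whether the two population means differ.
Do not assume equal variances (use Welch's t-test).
Welch's two-sample t-test:
H₀: μ₁ = μ₂
H₁: μ₁ ≠ μ₂
s₁²/n₁ = 6.82²/36 = 1.2920,  s₂²/n₂ = 12.43²/29 = 5.3278
SE = √(s₁²/n₁ + s₂²/n₂) = √(1.2920 + 5.3278) = 2.5729
df (Welch-Satterthwaite) = (s₁²/n₁ + s₂²/n₂)² / [(s₁²/n₁)²/(n₁-1) + (s₂²/n₂)²/(n₂-1)] ≈ 41.28
t = (x̄₁ - x̄₂) / SE = (81.68 - 84.86) / 2.5729 = -3.18 / 2.5729 = -1.236
p-value = 0.2235

Since p-value > α = 0.1, we fail to reject H₀.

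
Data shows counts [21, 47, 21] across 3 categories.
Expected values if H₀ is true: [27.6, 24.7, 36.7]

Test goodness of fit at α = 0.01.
Chi-square goodness of fit test:
H₀: observed counts match expected distribution
H₁: observed counts differ from expected distribution
df = k - 1 = 2
χ² = Σ(O - E)²/E
   = (21 - 27.6)²/27.6 + (47 - 24.7)²/24.7 + (21 - 36.7)²/36.7
   = 1.578 + 20.133 + 6.716
   = 28.43
p-value < 0.0001

Since p-value < α = 0.01, we reject H₀.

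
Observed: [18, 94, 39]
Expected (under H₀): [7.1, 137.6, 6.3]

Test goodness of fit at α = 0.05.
Chi-square goodness of fit test:
H₀: observed counts match expected distribution
H₁: observed counts differ from expected distribution
df = k - 1 = 2
χ² = Σ(O - E)²/E
   = (18 - 7.1)²/7.1 + (94 - 137.6)²/137.6 + (39 - 6.3)²/6.3
   = 16.734 + 13.815 + 169.729
   = 200.28
p-value < 0.0001

Since p-value < α = 0.05, we reject H₀.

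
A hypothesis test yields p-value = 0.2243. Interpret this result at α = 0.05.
Since p = 0.2243 > α = 0.05, fail to reject H₀.
There is insufficient evidence to reject the null hypothesis; the result is not statistically significant at the 0.05 level.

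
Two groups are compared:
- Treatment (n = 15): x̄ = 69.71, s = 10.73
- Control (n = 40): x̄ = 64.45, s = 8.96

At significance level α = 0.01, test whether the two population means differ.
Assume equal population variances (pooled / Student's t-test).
Student's two-sample t-test (equal variances):
H₀: μ₁ = μ₂
H₁: μ₁ ≠ μ₂
df = n₁ + n₂ - 2 = 53
Pooled variance s_p² = [(n₁-1)s₁² + (n₂-1)s₂²] / (n₁ + n₂ - 2) = [(14)(10.73²) + (39)(8.96²)] / 53 = 89.4876
SE = √(s_p²(1/n₁ + 1/n₂)) = √(89.4876 × (1/15 + 1/40)) = 2.8641
t = (x̄₁ - x̄₂) / SE = (69.71 - 64.45) / 2.8641 = 5.26 / 2.8641 = 1.837
p-value = 0.0719

Since p-value > α = 0.01, we fail to reject H₀.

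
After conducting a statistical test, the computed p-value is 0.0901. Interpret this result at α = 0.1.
Since p = 0.0901 < α = 0.1, reject H₀.
There is sufficient evidence to reject the null hypothesis; the result is statistically significant at the 0.1 level.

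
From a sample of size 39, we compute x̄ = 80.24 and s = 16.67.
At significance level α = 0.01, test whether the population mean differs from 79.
One-sample t-test:
H₀: μ = 79
H₁: μ ≠ 79
df = n - 1 = 38
t = (x̄ - μ₀) / (s/√n) = (80.24 - 79) / (16.67/√39) = 0.465
p-value = 0.6449

Since p-value > α = 0.01, we fail to reject H₀.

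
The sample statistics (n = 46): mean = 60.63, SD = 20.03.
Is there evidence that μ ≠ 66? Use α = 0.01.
One-sample t-test:
H₀: μ = 66
H₁: μ ≠ 66
df = n - 1 = 45
t = (x̄ - μ₀) / (s/√n) = (60.63 - 66) / (20.03/√46) = -1.818
p-value = 0.0757

Since p-value > α = 0.01, we fail to reject H₀.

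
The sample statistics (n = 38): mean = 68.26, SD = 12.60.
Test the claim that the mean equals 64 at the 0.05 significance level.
One-sample t-test:
H₀: μ = 64
H₁: μ ≠ 64
df = n - 1 = 37
t = (x̄ - μ₀) / (s/√n) = (68.26 - 64) / (12.60/√38) = 2.084
p-value = 0.0441

Since p-value < α = 0.05, we reject H₀.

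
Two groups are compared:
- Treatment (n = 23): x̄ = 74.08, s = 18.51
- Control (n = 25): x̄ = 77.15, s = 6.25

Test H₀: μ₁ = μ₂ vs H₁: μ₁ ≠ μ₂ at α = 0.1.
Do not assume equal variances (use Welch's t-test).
Welch's two-sample t-test:
H₀: μ₁ = μ₂
H₁: μ₁ ≠ μ₂
s₁²/n₁ = 18.51²/23 = 14.8965,  s₂²/n₂ = 6.25²/25 = 1.5625
SE = √(s₁²/n₁ + s₂²/n₂) = √(14.8965 + 1.5625) = 4.0570
df (Welch-Satterthwaite) = (s₁²/n₁ + s₂²/n₂)² / [(s₁²/n₁)²/(n₁-1) + (s₂²/n₂)²/(n₂-1)] ≈ 26.59
t = (x̄₁ - x̄₂) / SE = (74.08 - 77.15) / 4.0570 = -3.07 / 4.0570 = -0.757
p-value = 0.4559

Since p-value > α = 0.1, we fail to reject H₀.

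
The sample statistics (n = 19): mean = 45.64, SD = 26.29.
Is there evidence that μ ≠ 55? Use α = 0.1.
One-sample t-test:
H₀: μ = 55
H₁: μ ≠ 55
df = n - 1 = 18
t = (x̄ - μ₀) / (s/√n) = (45.64 - 55) / (26.29/√19) = -1.552
p-value = 0.1381

Since p-value > α = 0.1, we fail to reject H₀.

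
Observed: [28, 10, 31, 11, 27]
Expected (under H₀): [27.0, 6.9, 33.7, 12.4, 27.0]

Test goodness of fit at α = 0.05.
Chi-square goodness of fit test:
H₀: observed counts match expected distribution
H₁: observed counts differ from expected distribution
df = k - 1 = 4
χ² = Σ(O - E)²/E
   = (28 - 27.0)²/27.0 + (10 - 6.9)²/6.9 + (31 - 33.7)²/33.7 + (11 - 12.4)²/12.4 + (27 - 27.0)²/27.0
   = 0.037 + 1.393 + 0.216 + 0.158 + 0.000
   = 1.80
p-value = 0.7717

Since p-value > α = 0.05, we fail to reject H₀.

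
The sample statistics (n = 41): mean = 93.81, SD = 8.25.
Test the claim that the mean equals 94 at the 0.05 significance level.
One-sample t-test:
H₀: μ = 94
H₁: μ ≠ 94
df = n - 1 = 40
t = (x̄ - μ₀) / (s/√n) = (93.81 - 94) / (8.25/√41) = -0.147
p-value = 0.8835

Since p-value > α = 0.05, we fail to reject H₀.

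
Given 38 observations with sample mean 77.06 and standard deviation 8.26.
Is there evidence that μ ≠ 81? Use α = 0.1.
One-sample t-test:
H₀: μ = 81
H₁: μ ≠ 81
df = n - 1 = 37
t = (x̄ - μ₀) / (s/√n) = (77.06 - 81) / (8.26/√38) = -2.940
p-value = 0.0056

Since p-value < α = 0.1, we reject H₀.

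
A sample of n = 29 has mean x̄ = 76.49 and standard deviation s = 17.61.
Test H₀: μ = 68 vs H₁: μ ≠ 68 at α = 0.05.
One-sample t-test:
H₀: μ = 68
H₁: μ ≠ 68
df = n - 1 = 28
t = (x̄ - μ₀) / (s/√n) = (76.49 - 68) / (17.61/√29) = 2.596
p-value = 0.0148

Since p-value < α = 0.05, we reject H₀.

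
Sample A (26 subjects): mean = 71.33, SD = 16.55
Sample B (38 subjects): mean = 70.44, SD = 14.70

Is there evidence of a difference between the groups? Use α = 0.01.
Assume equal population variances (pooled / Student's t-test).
Student's two-sample t-test (equal variances):
H₀: μ₁ = μ₂
H₁: μ₁ ≠ μ₂
df = n₁ + n₂ - 2 = 62
Pooled variance s_p² = [(n₁-1)s₁² + (n₂-1)s₂²] / (n₁ + n₂ - 2) = [(25)(16.55²) + (37)(14.70²)] / 62 = 239.4015
SE = √(s_p²(1/n₁ + 1/n₂)) = √(239.4015 × (1/26 + 1/38)) = 3.9380
t = (x̄₁ - x̄₂) / SE = (71.33 - 70.44) / 3.9380 = 0.89 / 3.9380 = 0.226
p-value = 0.8219

Since p-value > α = 0.01, we fail to reject H₀.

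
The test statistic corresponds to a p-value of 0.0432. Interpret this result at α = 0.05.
Since p = 0.0432 < α = 0.05, reject H₀.
There is sufficient evidence to reject the null hypothesis; the result is statistically significant at the 0.05 level.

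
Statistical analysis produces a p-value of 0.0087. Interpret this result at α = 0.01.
Since p = 0.0087 < α = 0.01, reject H₀.
There is sufficient evidence to reject the null hypothesis; the result is statistically significant at the 0.01 level.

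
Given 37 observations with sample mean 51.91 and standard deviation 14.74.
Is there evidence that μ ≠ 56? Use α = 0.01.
One-sample t-test:
H₀: μ = 56
H₁: μ ≠ 56
df = n - 1 = 36
t = (x̄ - μ₀) / (s/√n) = (51.91 - 56) / (14.74/√37) = -1.688
p-value = 0.1001

Since p-value > α = 0.01, we fail to reject H₀.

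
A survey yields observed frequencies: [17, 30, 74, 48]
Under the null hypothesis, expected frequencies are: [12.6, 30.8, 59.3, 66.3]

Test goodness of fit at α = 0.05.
Chi-square goodness of fit test:
H₀: observed counts match expected distribution
H₁: observed counts differ from expected distribution
df = k - 1 = 3
χ² = Σ(O - E)²/E
   = (17 - 12.6)²/12.6 + (30 - 30.8)²/30.8 + (74 - 59.3)²/59.3 + (48 - 66.3)²/66.3
   = 1.537 + 0.021 + 3.644 + 5.051
   = 10.25
p-value = 0.0165

Since p-value < α = 0.05, we reject H₀.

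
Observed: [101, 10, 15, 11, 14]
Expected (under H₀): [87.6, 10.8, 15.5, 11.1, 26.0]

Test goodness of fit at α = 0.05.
Chi-square goodness of fit test:
H₀: observed counts match expected distribution
H₁: observed counts differ from expected distribution
df = k - 1 = 4
χ² = Σ(O - E)²/E
   = (101 - 87.6)²/87.6 + (10 - 10.8)²/10.8 + (15 - 15.5)²/15.5 + (11 - 11.1)²/11.1 + (14 - 26.0)²/26.0
   = 2.050 + 0.059 + 0.016 + 0.001 + 5.538
   = 7.66
p-value = 0.1047

Since p-value > α = 0.05, we fail to reject H₀.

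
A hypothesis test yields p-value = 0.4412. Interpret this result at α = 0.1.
Since p = 0.4412 > α = 0.1, fail to reject H₀.
There is insufficient evidence to reject the null hypothesis; the result is not statistically significant at the 0.1 level.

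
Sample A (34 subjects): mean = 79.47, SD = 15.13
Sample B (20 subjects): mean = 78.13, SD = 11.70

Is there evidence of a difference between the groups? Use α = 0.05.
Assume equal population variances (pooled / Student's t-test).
Student's two-sample t-test (equal variances):
H₀: μ₁ = μ₂
H₁: μ₁ ≠ μ₂
df = n₁ + n₂ - 2 = 52
Pooled variance s_p² = [(n₁-1)s₁² + (n₂-1)s₂²] / (n₁ + n₂ - 2) = [(33)(15.13²) + (19)(11.70²)] / 52 = 195.2917
SE = √(s_p²(1/n₁ + 1/n₂)) = √(195.2917 × (1/34 + 1/20)) = 3.9381
t = (x̄₁ - x̄₂) / SE = (79.47 - 78.13) / 3.9381 = 1.34 / 3.9381 = 0.340
p-value = 0.7350

Since p-value > α = 0.05, we fail to reject H₀.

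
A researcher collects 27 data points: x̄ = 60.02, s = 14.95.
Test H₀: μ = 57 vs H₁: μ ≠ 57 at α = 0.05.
One-sample t-test:
H₀: μ = 57
H₁: μ ≠ 57
df = n - 1 = 26
t = (x̄ - μ₀) / (s/√n) = (60.02 - 57) / (14.95/√27) = 1.050
p-value = 0.3035

Since p-value > α = 0.05, we fail to reject H₀.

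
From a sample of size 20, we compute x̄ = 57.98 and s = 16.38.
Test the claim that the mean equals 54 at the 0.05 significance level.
One-sample t-test:
H₀: μ = 54
H₁: μ ≠ 54
df = n - 1 = 19
t = (x̄ - μ₀) / (s/√n) = (57.98 - 54) / (16.38/√20) = 1.087
p-value = 0.2908

Since p-value > α = 0.05, we fail to reject H₀.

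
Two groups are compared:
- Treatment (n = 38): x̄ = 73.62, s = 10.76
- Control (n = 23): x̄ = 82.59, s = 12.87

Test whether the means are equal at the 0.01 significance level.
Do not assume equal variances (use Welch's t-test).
Welch's two-sample t-test:
H₀: μ₁ = μ₂
H₁: μ₁ ≠ μ₂
s₁²/n₁ = 10.76²/38 = 3.0468,  s₂²/n₂ = 12.87²/23 = 7.2016
SE = √(s₁²/n₁ + s₂²/n₂) = √(3.0468 + 7.2016) = 3.2013
df (Welch-Satterthwaite) = (s₁²/n₁ + s₂²/n₂)² / [(s₁²/n₁)²/(n₁-1) + (s₂²/n₂)²/(n₂-1)] ≈ 40.27
t = (x̄₁ - x̄₂) / SE = (73.62 - 82.59) / 3.2013 = -8.97 / 3.2013 = -2.802
p-value = 0.0078

Since p-value < α = 0.01, we reject H₀.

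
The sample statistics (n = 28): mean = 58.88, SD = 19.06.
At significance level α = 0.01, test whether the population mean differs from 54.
One-sample t-test:
H₀: μ = 54
H₁: μ ≠ 54
df = n - 1 = 27
t = (x̄ - μ₀) / (s/√n) = (58.88 - 54) / (19.06/√28) = 1.355
p-value = 0.1867

Since p-value > α = 0.01, we fail to reject H₀.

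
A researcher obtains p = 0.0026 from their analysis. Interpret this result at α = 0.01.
Since p = 0.0026 < α = 0.01, reject H₀.
There is sufficient evidence to reject the null hypothesis; the result is statistically significant at the 0.01 level.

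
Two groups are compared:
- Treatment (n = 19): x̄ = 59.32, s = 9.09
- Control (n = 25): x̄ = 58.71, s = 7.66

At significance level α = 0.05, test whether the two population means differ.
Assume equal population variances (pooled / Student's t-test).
Student's two-sample t-test (equal variances):
H₀: μ₁ = μ₂
H₁: μ₁ ≠ μ₂
df = n₁ + n₂ - 2 = 42
Pooled variance s_p² = [(n₁-1)s₁² + (n₂-1)s₂²] / (n₁ + n₂ - 2) = [(18)(9.09²) + (24)(7.66²)] / 42 = 68.9410
SE = √(s_p²(1/n₁ + 1/n₂)) = √(68.9410 × (1/19 + 1/25)) = 2.5271
t = (x̄₁ - x̄₂) / SE = (59.32 - 58.71) / 2.5271 = 0.61 / 2.5271 = 0.241
p-value = 0.8104

Since p-value > α = 0.05, we fail to reject H₀.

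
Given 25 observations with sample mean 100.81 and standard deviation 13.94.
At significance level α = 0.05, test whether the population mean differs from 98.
One-sample t-test:
H₀: μ = 98
H₁: μ ≠ 98
df = n - 1 = 24
t = (x̄ - μ₀) / (s/√n) = (100.81 - 98) / (13.94/√25) = 1.008
p-value = 0.3236

Since p-value > α = 0.05, we fail to reject H₀.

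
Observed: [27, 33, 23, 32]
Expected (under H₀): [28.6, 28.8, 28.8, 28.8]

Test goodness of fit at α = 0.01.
Chi-square goodness of fit test:
H₀: observed counts match expected distribution
H₁: observed counts differ from expected distribution
df = k - 1 = 3
χ² = Σ(O - E)²/E
   = (27 - 28.6)²/28.6 + (33 - 28.8)²/28.8 + (23 - 28.8)²/28.8 + (32 - 28.8)²/28.8
   = 0.090 + 0.612 + 1.168 + 0.356
   = 2.23
p-value = 0.5269

Since p-value > α = 0.01, we fail to reject H₀.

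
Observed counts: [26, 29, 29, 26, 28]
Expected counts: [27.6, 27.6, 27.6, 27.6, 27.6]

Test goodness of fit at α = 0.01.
Chi-square goodness of fit test:
H₀: observed counts match expected distribution
H₁: observed counts differ from expected distribution
df = k - 1 = 4
χ² = Σ(O - E)²/E
   = (26 - 27.6)²/27.6 + (29 - 27.6)²/27.6 + (29 - 27.6)²/27.6 + (26 - 27.6)²/27.6 + (28 - 27.6)²/27.6
   = 0.093 + 0.071 + 0.071 + 0.093 + 0.006
   = 0.33
p-value = 0.9876

Since p-value > α = 0.01, we fail to reject H₀.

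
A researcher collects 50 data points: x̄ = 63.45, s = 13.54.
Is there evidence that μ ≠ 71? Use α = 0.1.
One-sample t-test:
H₀: μ = 71
H₁: μ ≠ 71
df = n - 1 = 49
t = (x̄ - μ₀) / (s/√n) = (63.45 - 71) / (13.54/√50) = -3.943
p-value = 0.0003

Since p-value < α = 0.1, we reject H₀.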